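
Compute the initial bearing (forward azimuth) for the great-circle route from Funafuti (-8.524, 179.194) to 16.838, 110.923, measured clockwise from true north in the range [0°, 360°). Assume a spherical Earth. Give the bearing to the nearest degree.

291°

Δλ = 110.923 − 179.194 = -68.271°.
θ = atan2( sin Δλ · cos φ₂ , cos φ₁ · sin φ₂ − sin φ₁ · cos φ₂ · cos Δλ )
  = atan2(-0.88912, 0.33899) = -69.130° → normalised to [0°, 360°): 290.870°.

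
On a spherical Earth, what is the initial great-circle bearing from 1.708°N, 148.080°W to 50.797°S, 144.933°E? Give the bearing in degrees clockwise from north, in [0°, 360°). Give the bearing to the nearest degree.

Δλ = 144.933 − -148.080 = 293.013°; wrapped into (−180°, 180°]: -66.987°.
θ = atan2( sin Δλ · cos φ₂ , cos φ₁ · sin φ₂ − sin φ₁ · cos φ₂ · cos Δλ )
  = atan2(-0.58177, -0.78193) = -143.350° → normalised to [0°, 360°): 216.650°.

217°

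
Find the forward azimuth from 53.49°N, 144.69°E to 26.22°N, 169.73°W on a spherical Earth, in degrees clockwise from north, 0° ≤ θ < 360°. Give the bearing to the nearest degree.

111°

Δλ = -169.73 − 144.69 = -314.42°; wrapped into (−180°, 180°]: 45.58°.
θ = atan2( sin Δλ · cos φ₂ , cos φ₁ · sin φ₂ − sin φ₁ · cos φ₂ · cos Δλ )
  = atan2(0.64074, -0.24181) = 110.676° → normalised to [0°, 360°): 110.676°.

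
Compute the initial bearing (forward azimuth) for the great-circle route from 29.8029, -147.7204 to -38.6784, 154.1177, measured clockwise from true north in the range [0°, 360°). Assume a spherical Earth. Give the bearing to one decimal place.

221.6°

Δλ = 154.1177 − -147.7204 = 301.8381°; wrapped into (−180°, 180°]: -58.1619°.
θ = atan2( sin Δλ · cos φ₂ , cos φ₁ · sin φ₂ − sin φ₁ · cos φ₂ · cos Δλ )
  = atan2(-0.66321, -0.74697) = -138.399° → normalised to [0°, 360°): 221.601°.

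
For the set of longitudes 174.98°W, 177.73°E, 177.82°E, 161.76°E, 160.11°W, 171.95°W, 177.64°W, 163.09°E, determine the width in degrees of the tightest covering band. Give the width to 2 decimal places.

38.13°

Sort the longitudes: -177.64°, -174.98°, -171.95°, -160.11°, +161.76°, +163.09°, +177.73°, +177.82°.
Eastward gaps between consecutive values (wrapping around): 2.66°, 3.03°, 11.84°, 321.87°, 1.33°, 14.64°, 0.09°, 4.54°.
Largest gap = 321.87° ⇒ minimal covering band is its complement: 360° − 321.87° = 38.13°.
Band runs from +161.76° eastward to -160.11°, crossing the antimeridian.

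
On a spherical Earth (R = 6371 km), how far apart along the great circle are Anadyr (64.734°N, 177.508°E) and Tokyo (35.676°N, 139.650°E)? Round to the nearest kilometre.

Δλ = 139.650 − 177.508 = -37.858°.
Δφ = 35.676 − 64.734 = -29.058°.
a = sin²(Δφ/2) + cos φ₁ · cos φ₂ · sin²(Δλ/2) = 0.099422.
c = 2·atan2(√a, √(1−a)) = 0.64157 rad → d = 6371·c ≈ 4087.45 km.

4087 km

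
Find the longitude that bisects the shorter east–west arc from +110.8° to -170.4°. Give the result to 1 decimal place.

Signed shortest Δλ from +110.8° to -170.4° is +78.8°.
Midpoint longitude = +110.8° + (+78.8°)/2 = +110.8° + 39.4° = +150.2°.
(The naïve average (+110.8 + -170.4)/2 = -29.8° is on the wrong side of the globe.)

+150.2°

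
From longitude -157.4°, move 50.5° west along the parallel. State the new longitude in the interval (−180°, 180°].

Start at -157.4°; shift −50.5° → -207.9°.
-207.9° lies outside (−180°, 180°]; add 360° → +152.1°.

+152.1°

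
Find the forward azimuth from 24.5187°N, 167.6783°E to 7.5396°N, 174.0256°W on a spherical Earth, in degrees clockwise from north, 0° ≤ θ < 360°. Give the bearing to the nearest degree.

131°

Δλ = -174.0256 − 167.6783 = -341.7039°; wrapped into (−180°, 180°]: 18.2961°.
θ = atan2( sin Δλ · cos φ₂ , cos φ₁ · sin φ₂ − sin φ₁ · cos φ₂ · cos Δλ )
  = atan2(0.31121, -0.27123) = 131.072° → normalised to [0°, 360°): 131.072°.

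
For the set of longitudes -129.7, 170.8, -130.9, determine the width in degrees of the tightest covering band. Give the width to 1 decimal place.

Sort the longitudes: -130.9°, -129.7°, +170.8°.
Eastward gaps between consecutive values (wrapping around): 1.2°, 300.5°, 58.3°.
Largest gap = 300.5° ⇒ minimal covering band is its complement: 360° − 300.5° = 59.5°.
Band runs from +170.8° eastward to -129.7°, crossing the antimeridian.

59.5°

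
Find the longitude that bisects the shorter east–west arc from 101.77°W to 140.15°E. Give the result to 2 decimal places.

160.81°W

Signed shortest Δλ from -101.77° to +140.15° is -118.08°.
Midpoint longitude = -101.77° + (-118.08°)/2 = -101.77° − 59.04° = -160.81°.
(The naïve average (-101.77 + +140.15)/2 = 19.19° is on the wrong side of the globe.)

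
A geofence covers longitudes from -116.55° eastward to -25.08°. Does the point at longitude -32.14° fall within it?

Yes

Band width going east from -116.55° to -25.08°: ((-25.08 − -116.55) mod 360) = 91.47°.
Offset of -32.14° east of the west edge: ((-32.14 − -116.55) mod 360) = 84.41°.
84.41° ≤ 91.47° ⇒ inside.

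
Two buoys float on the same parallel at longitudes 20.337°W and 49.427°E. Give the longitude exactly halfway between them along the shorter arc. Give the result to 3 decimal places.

Signed shortest Δλ from -20.337° to +49.427° is +69.764°.
Midpoint longitude = -20.337° + (+69.764°)/2 = -20.337° + 34.882° = +14.545°.

14.545°E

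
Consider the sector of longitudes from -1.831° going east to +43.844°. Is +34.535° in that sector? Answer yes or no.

Band width going east from -1.831° to +43.844°: ((43.844 − -1.831) mod 360) = 45.675°.
Offset of +34.535° east of the west edge: ((34.535 − -1.831) mod 360) = 36.366°.
36.366° ≤ 45.675° ⇒ inside.

Yes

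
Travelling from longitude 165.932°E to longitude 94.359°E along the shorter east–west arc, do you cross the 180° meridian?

Signed shortest Δλ = ((94.359 − 165.932 + 180) mod 360) − 180 = -71.573°.
Going west by 71.573° from +165.932° reaches +94.359° without touching 180°.

No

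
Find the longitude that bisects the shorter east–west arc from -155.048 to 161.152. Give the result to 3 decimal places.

Signed shortest Δλ from -155.048° to +161.152° is -43.800°.
Midpoint longitude = -155.048° + (-43.800°)/2 = -155.048° − 21.900° = -176.948°.
(The naïve average (-155.048 + +161.152)/2 = 3.052° is on the wrong side of the globe.)

-176.948°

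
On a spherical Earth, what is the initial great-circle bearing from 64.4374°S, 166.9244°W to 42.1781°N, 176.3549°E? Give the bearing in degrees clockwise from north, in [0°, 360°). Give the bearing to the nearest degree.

347°

Δλ = 176.3549 − -166.9244 = 343.2793°; wrapped into (−180°, 180°]: -16.7207°.
θ = atan2( sin Δλ · cos φ₂ , cos φ₁ · sin φ₂ − sin φ₁ · cos φ₂ · cos Δλ )
  = atan2(-0.21321, 0.92998) = -12.913° → normalised to [0°, 360°): 347.087°.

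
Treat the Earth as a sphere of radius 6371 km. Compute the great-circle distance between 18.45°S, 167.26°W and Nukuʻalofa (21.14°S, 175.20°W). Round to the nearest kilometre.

Δλ = -175.20 − -167.26 = -7.94°.
Δφ = -21.14 − -18.45 = -2.69°.
a = sin²(Δφ/2) + cos φ₁ · cos φ₂ · sin²(Δλ/2) = 0.004792.
c = 2·atan2(√a, √(1−a)) = 0.13856 rad → d = 6371·c ≈ 882.76 km.

883 km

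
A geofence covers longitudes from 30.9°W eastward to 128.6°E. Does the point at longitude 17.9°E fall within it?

Band width going east from -30.9° to +128.6°: ((128.6 − -30.9) mod 360) = 159.5°.
Offset of +17.9° east of the west edge: ((17.9 − -30.9) mod 360) = 48.8°.
48.8° ≤ 159.5° ⇒ inside.

Yes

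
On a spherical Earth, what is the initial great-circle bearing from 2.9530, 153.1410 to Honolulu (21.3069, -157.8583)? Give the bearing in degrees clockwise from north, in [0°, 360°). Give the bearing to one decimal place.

64.8°

Δλ = -157.8583 − 153.1410 = -310.9993°; wrapped into (−180°, 180°]: 49.0007°.
θ = atan2( sin Δλ · cos φ₂ , cos φ₁ · sin φ₂ − sin φ₁ · cos φ₂ · cos Δλ )
  = atan2(0.70313, 0.33139) = 64.765° → normalised to [0°, 360°): 64.765°.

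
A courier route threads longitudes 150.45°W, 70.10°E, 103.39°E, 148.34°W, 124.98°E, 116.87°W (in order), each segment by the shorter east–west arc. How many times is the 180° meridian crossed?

Leg 1: -150.45° → +70.10°, shortest Δλ = -139.45° (west) — crosses 180°.
Leg 2: +70.10° → +103.39°, shortest Δλ = 33.29° (east) — does not cross 180°.
Leg 3: +103.39° → -148.34°, shortest Δλ = 108.27° (east) — crosses 180°.
Leg 4: -148.34° → +124.98°, shortest Δλ = -86.68° (west) — crosses 180°.
Leg 5: +124.98° → -116.87°, shortest Δλ = 118.15° (east) — crosses 180°.
Total crossings: 4.

4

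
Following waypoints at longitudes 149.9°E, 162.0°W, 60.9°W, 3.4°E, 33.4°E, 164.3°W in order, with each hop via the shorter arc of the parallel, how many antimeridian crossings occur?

Leg 1: +149.9° → -162.0°, shortest Δλ = 48.1° (east) — crosses 180°.
Leg 2: -162.0° → -60.9°, shortest Δλ = 101.1° (east) — does not cross 180°.
Leg 3: -60.9° → +3.4°, shortest Δλ = 64.3° (east) — does not cross 180°.
Leg 4: +3.4° → +33.4°, shortest Δλ = 30.0° (east) — does not cross 180°.
Leg 5: +33.4° → -164.3°, shortest Δλ = 162.3° (east) — crosses 180°.
Total crossings: 2.

2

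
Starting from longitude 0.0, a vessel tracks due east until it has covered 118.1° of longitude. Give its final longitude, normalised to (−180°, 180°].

+118.1°

Start at -0.0°; shift +118.1° → +118.1°.
+118.1° already lies in (−180°, 180°].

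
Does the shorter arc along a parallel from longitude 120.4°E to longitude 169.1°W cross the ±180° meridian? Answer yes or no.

Yes

Naïve |-169.1 − 120.4| = 289.5° > 180°, so the shorter arc goes the other way round — across 180°.
Signed shortest Δλ = ((-169.1 − 120.4 + 180) mod 360) − 180 = 70.5°.
Going east by 70.5° from +120.4° passes through 180° before reaching -169.1°.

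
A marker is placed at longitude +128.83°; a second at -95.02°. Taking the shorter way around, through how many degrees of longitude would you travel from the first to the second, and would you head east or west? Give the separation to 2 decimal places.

136.15° east

Raw difference: -95.02 − 128.83 = -223.85°.
Normalise into (−180°, 180°]: -223.85° + 360° = 136.15°.
Positive ⇒ the second point lies to the east; separation 136.15°.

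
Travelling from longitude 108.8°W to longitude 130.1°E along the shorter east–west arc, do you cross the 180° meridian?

Yes

Naïve |130.1 − -108.8| = 238.9° > 180°, so the shorter arc goes the other way round — across 180°.
Signed shortest Δλ = ((130.1 − -108.8 + 180) mod 360) − 180 = -121.1°.
Going west by 121.1° from -108.8° passes through 180° before reaching +130.1°.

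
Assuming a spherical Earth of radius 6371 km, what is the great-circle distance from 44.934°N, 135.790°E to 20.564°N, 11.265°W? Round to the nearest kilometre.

Δλ = -11.265 − 135.790 = -147.055°.
Δφ = 20.564 − 44.934 = -24.370°.
a = sin²(Δφ/2) + cos φ₁ · cos φ₂ · sin²(Δλ/2) = 0.654070.
c = 2·atan2(√a, √(1−a)) = 1.88403 rad → d = 6371·c ≈ 12003.18 km.

12003 km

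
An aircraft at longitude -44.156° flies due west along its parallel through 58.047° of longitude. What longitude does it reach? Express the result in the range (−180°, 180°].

-102.203°

Start at -44.156°; shift −58.047° → -102.203°.
-102.203° already lies in (−180°, 180°].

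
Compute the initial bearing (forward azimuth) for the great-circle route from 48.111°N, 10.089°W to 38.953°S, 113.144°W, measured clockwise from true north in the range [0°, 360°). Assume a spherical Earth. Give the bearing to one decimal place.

Δλ = -113.144 − -10.089 = -103.055°.
θ = atan2( sin Δλ · cos φ₂ , cos φ₁ · sin φ₂ − sin φ₁ · cos φ₂ · cos Δλ )
  = atan2(-0.75756, -0.28899) = -110.881° → normalised to [0°, 360°): 249.119°.

249.1°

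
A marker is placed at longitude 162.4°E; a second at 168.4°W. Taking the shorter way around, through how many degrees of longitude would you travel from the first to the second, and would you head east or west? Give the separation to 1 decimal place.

29.2° east

Raw difference: -168.4 − 162.4 = -330.8°.
Normalise into (−180°, 180°]: -330.8° + 360° = 29.2°.
Positive ⇒ the second point lies to the east; separation 29.2°.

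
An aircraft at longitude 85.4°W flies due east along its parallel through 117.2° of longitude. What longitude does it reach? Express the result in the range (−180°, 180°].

31.8°E

Start at -85.4°; shift +117.2° → +31.8°.
+31.8° already lies in (−180°, 180°].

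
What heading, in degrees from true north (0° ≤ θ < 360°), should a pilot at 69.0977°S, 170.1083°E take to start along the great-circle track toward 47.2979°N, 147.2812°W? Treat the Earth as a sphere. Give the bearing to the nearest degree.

Δλ = -147.2812 − 170.1083 = -317.3895°; wrapped into (−180°, 180°]: 42.6105°.
θ = atan2( sin Δλ · cos φ₂ , cos φ₁ · sin φ₂ − sin φ₁ · cos φ₂ · cos Δλ )
  = atan2(0.45914, 0.72847) = 32.222° → normalised to [0°, 360°): 32.222°.

32°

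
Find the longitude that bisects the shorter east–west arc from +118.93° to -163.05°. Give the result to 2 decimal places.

+157.94°

Signed shortest Δλ from +118.93° to -163.05° is +78.02°.
Midpoint longitude = +118.93° + (+78.02°)/2 = +118.93° + 39.01° = +157.94°.
(The naïve average (+118.93 + -163.05)/2 = -22.06° is on the wrong side of the globe.)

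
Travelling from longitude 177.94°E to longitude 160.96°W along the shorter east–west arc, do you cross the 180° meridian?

Yes

Naïve |-160.96 − 177.94| = 338.9° > 180°, so the shorter arc goes the other way round — across 180°.
Signed shortest Δλ = ((-160.96 − 177.94 + 180) mod 360) − 180 = 21.1°.
Going east by 21.1° from +177.94° passes through 180° before reaching -160.96°.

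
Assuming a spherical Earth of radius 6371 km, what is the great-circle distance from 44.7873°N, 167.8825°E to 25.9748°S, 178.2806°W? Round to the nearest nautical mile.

Δλ = -178.2806 − 167.8825 = -346.1631°; wrapped into (−180°, 180°]: 13.8369°.
Δφ = -25.9748 − 44.7873 = -70.7621°.
a = sin²(Δφ/2) + cos φ₁ · cos φ₂ · sin²(Δλ/2) = 0.344512.
c = 2·atan2(√a, √(1−a)) = 1.25458 rad → d = 6371·c ≈ 7992.91 km ≈ 4315.83 nmi.

4316 nmi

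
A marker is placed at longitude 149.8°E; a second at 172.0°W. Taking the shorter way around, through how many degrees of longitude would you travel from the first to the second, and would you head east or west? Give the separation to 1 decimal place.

38.2° east

Raw difference: -172.0 − 149.8 = -321.8°.
Normalise into (−180°, 180°]: -321.8° + 360° = 38.2°.
Positive ⇒ the second point lies to the east; separation 38.2°.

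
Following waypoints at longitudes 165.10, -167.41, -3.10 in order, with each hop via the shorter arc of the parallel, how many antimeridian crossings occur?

1

Leg 1: +165.10° → -167.41°, shortest Δλ = 27.49° (east) — crosses 180°.
Leg 2: -167.41° → -3.10°, shortest Δλ = 164.31° (east) — does not cross 180°.
Total crossings: 1.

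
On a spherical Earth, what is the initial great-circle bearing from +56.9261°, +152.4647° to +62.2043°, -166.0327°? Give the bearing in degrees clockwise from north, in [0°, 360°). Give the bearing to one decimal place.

Δλ = -166.0327 − 152.4647 = -318.4974°; wrapped into (−180°, 180°]: 41.5026°.
θ = atan2( sin Δλ · cos φ₂ , cos φ₁ · sin φ₂ − sin φ₁ · cos φ₂ · cos Δλ )
  = atan2(0.30901, 0.19010) = 58.400° → normalised to [0°, 360°): 58.400°.

58.4°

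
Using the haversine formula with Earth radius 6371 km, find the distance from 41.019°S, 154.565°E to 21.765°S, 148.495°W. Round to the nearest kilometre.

5701 km

Δλ = -148.495 − 154.565 = -303.060°; wrapped into (−180°, 180°]: 56.940°.
Δφ = -21.765 − -41.019 = 19.254°.
a = sin²(Δφ/2) + cos φ₁ · cos φ₂ · sin²(Δλ/2) = 0.187197.
c = 2·atan2(√a, √(1−a)) = 0.89489 rad → d = 6371·c ≈ 5701.33 km.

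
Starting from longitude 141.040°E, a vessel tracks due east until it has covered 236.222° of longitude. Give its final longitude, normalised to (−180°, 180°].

17.262°E

Start at +141.040°; shift +236.222° → +377.262°.
+377.262° lies outside (−180°, 180°]; subtract 360° → +17.262°.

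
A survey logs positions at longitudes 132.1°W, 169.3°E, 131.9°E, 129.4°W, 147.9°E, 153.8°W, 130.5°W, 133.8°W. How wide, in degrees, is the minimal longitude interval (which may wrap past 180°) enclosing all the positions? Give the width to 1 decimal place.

Sort the longitudes: -153.8°, -133.8°, -132.1°, -130.5°, -129.4°, +131.9°, +147.9°, +169.3°.
Eastward gaps between consecutive values (wrapping around): 20.0°, 1.7°, 1.6°, 1.1°, 261.3°, 16.0°, 21.4°, 36.9°.
Largest gap = 261.3° ⇒ minimal covering band is its complement: 360° − 261.3° = 98.7°.
Band runs from +131.9° eastward to -129.4°, crossing the antimeridian.

98.7°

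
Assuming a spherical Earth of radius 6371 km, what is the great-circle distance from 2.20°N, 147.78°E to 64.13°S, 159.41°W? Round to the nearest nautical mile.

Δλ = -159.41 − 147.78 = -307.19°; wrapped into (−180°, 180°]: 52.81°.
Δφ = -64.13 − 2.20 = -66.33°.
a = sin²(Δφ/2) + cos φ₁ · cos φ₂ · sin²(Δλ/2) = 0.385495.
c = 2·atan2(√a, √(1−a)) = 1.33974 rad → d = 6371·c ≈ 8535.46 km ≈ 4608.78 nmi.

4609 nmi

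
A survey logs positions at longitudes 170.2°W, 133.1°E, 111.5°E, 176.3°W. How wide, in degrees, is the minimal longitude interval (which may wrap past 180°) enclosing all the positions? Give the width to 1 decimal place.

78.3°

Sort the longitudes: -176.3°, -170.2°, +111.5°, +133.1°.
Eastward gaps between consecutive values (wrapping around): 6.1°, 281.7°, 21.6°, 50.6°.
Largest gap = 281.7° ⇒ minimal covering band is its complement: 360° − 281.7° = 78.3°.
Band runs from +111.5° eastward to -170.2°, crossing the antimeridian.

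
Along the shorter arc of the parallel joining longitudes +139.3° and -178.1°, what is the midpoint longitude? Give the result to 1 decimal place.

+160.6°

Signed shortest Δλ from +139.3° to -178.1° is +42.6°.
Midpoint longitude = +139.3° + (+42.6°)/2 = +139.3° + 21.3° = +160.6°.
(The naïve average (+139.3 + -178.1)/2 = -19.4° is on the wrong side of the globe.)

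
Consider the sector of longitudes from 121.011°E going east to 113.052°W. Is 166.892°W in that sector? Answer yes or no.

Band width going east from +121.011° to -113.052°: ((-113.052 − 121.011) mod 360) = 125.937°.
Offset of -166.892° east of the west edge: ((-166.892 − 121.011) mod 360) = 72.097°.
72.097° ≤ 125.937° ⇒ inside.

Yes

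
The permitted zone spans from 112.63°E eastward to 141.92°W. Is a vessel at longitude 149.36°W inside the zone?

Yes

Band width going east from +112.63° to -141.92°: ((-141.92 − 112.63) mod 360) = 105.45°.
Offset of -149.36° east of the west edge: ((-149.36 − 112.63) mod 360) = 98.01°.
98.01° ≤ 105.45° ⇒ inside.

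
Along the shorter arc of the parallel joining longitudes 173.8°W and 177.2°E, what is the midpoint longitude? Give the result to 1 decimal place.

Signed shortest Δλ from -173.8° to +177.2° is -9.0°.
Midpoint longitude = -173.8° + (-9.0°)/2 = -173.8° − 4.5° = -178.3°.
(The naïve average (-173.8 + +177.2)/2 = 1.7° is on the wrong side of the globe.)

178.3°W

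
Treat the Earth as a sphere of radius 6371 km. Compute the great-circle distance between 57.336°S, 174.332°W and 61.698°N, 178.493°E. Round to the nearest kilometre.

Δλ = 178.493 − -174.332 = 352.825°; wrapped into (−180°, 180°]: -7.175°.
Δφ = 61.698 − -57.336 = 119.034°.
a = sin²(Δφ/2) + cos φ₁ · cos φ₂ · sin²(Δλ/2) = 0.743666.
c = 2·atan2(√a, √(1−a)) = 2.07983 rad → d = 6371·c ≈ 13250.59 km.

13251 km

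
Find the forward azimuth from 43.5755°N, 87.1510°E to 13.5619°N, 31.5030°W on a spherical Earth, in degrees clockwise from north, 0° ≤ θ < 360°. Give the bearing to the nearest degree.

300°

Δλ = -31.5030 − 87.1510 = -118.6540°.
θ = atan2( sin Δλ · cos φ₂ , cos φ₁ · sin φ₂ − sin φ₁ · cos φ₂ · cos Δλ )
  = atan2(-0.85306, 0.49121) = -60.066° → normalised to [0°, 360°): 299.934°.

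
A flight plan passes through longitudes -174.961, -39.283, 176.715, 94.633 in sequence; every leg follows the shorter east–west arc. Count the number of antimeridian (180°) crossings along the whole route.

Leg 1: -174.961° → -39.283°, shortest Δλ = 135.678° (east) — does not cross 180°.
Leg 2: -39.283° → +176.715°, shortest Δλ = -144.002° (west) — crosses 180°.
Leg 3: +176.715° → +94.633°, shortest Δλ = -82.082° (west) — does not cross 180°.
Total crossings: 1.

1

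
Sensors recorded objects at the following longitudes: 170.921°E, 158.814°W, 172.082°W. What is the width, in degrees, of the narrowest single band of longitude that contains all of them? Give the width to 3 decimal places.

Sort the longitudes: -172.082°, -158.814°, +170.921°.
Eastward gaps between consecutive values (wrapping around): 13.268°, 329.735°, 16.997°.
Largest gap = 329.735° ⇒ minimal covering band is its complement: 360° − 329.735° = 30.265°.
Band runs from +170.921° eastward to -158.814°, crossing the antimeridian.

30.265°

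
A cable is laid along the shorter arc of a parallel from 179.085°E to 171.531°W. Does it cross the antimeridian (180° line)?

Yes

Naïve |-171.531 − 179.085| = 350.616° > 180°, so the shorter arc goes the other way round — across 180°.
Signed shortest Δλ = ((-171.531 − 179.085 + 180) mod 360) − 180 = 9.384°.
Going east by 9.384° from +179.085° passes through 180° before reaching -171.531°.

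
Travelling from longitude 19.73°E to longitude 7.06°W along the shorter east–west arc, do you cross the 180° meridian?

Signed shortest Δλ = ((-7.06 − 19.73 + 180) mod 360) − 180 = -26.79°.
Going west by 26.79° from +19.73° reaches -7.06° without touching 180°.

No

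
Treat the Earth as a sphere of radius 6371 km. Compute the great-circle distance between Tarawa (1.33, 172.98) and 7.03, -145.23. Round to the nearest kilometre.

4675 km

Δλ = -145.23 − 172.98 = -318.21°; wrapped into (−180°, 180°]: 41.79°.
Δφ = 7.03 − 1.33 = 5.70°.
a = sin²(Δφ/2) + cos φ₁ · cos φ₂ · sin²(Δλ/2) = 0.128686.
c = 2·atan2(√a, √(1−a)) = 0.73381 rad → d = 6371·c ≈ 4675.10 km.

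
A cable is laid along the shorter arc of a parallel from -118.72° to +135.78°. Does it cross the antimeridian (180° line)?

Naïve |135.78 − -118.72| = 254.5° > 180°, so the shorter arc goes the other way round — across 180°.
Signed shortest Δλ = ((135.78 − -118.72 + 180) mod 360) − 180 = -105.5°.
Going west by 105.5° from -118.72° passes through 180° before reaching +135.78°.

Yes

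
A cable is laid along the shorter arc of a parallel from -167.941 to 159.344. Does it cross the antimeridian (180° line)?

Naïve |159.344 − -167.941| = 327.285° > 180°, so the shorter arc goes the other way round — across 180°.
Signed shortest Δλ = ((159.344 − -167.941 + 180) mod 360) − 180 = -32.715°.
Going west by 32.715° from -167.941° passes through 180° before reaching +159.344°.

Yes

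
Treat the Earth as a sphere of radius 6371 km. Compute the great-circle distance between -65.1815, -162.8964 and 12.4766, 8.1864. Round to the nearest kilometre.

Δλ = 8.1864 − -162.8964 = 171.0828°.
Δφ = 12.4766 − -65.1815 = 77.6581°.
a = sin²(Δφ/2) + cos φ₁ · cos φ₂ · sin²(Δλ/2) = 0.800483.
c = 2·atan2(√a, √(1−a)) = 2.21551 rad → d = 6371·c ≈ 14114.99 km.

14115 km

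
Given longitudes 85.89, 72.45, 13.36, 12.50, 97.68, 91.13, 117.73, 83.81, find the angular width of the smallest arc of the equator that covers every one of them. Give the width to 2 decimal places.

105.23°

Sort the longitudes: +12.50°, +13.36°, +72.45°, +83.81°, +85.89°, +91.13°, +97.68°, +117.73°.
Eastward gaps between consecutive values (wrapping around): 0.86°, 59.09°, 11.36°, 2.08°, 5.24°, 6.55°, 20.05°, 254.77°.
Largest gap = 254.77° ⇒ minimal covering band is its complement: 360° − 254.77° = 105.23°.
Band runs from +12.50° eastward to +117.73°.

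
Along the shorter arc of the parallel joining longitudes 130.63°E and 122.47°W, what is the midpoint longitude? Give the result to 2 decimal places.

Signed shortest Δλ from +130.63° to -122.47° is +106.90°.
Midpoint longitude = +130.63° + (+106.90°)/2 = +130.63° + 53.45° = +184.08°.
Normalise into (−180°, 180°]: -175.92°.
(The naïve average (+130.63 + -122.47)/2 = 4.08° is on the wrong side of the globe.)

175.92°W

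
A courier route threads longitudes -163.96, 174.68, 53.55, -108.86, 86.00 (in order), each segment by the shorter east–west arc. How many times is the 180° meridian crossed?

2

Leg 1: -163.96° → +174.68°, shortest Δλ = -21.36° (west) — crosses 180°.
Leg 2: +174.68° → +53.55°, shortest Δλ = -121.13° (west) — does not cross 180°.
Leg 3: +53.55° → -108.86°, shortest Δλ = -162.41° (west) — does not cross 180°.
Leg 4: -108.86° → +86.00°, shortest Δλ = -165.14° (west) — crosses 180°.
Total crossings: 2.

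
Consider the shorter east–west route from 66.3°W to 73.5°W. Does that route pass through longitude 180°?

Signed shortest Δλ = ((-73.5 − -66.3 + 180) mod 360) − 180 = -7.2°.
Going west by 7.2° from -66.3° reaches -73.5° without touching 180°.

No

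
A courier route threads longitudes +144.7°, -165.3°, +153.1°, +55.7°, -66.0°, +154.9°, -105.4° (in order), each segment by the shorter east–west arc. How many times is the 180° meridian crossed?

4

Leg 1: +144.7° → -165.3°, shortest Δλ = 50.0° (east) — crosses 180°.
Leg 2: -165.3° → +153.1°, shortest Δλ = -41.6° (west) — crosses 180°.
Leg 3: +153.1° → +55.7°, shortest Δλ = -97.4° (west) — does not cross 180°.
Leg 4: +55.7° → -66.0°, shortest Δλ = -121.7° (west) — does not cross 180°.
Leg 5: -66.0° → +154.9°, shortest Δλ = -139.1° (west) — crosses 180°.
Leg 6: +154.9° → -105.4°, shortest Δλ = 99.7° (east) — crosses 180°.
Total crossings: 4.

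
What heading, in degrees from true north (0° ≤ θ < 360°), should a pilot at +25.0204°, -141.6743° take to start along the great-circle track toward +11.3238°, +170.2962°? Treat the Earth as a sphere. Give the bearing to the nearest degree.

Δλ = 170.2962 − -141.6743 = 311.9705°; wrapped into (−180°, 180°]: -48.0295°.
θ = atan2( sin Δλ · cos φ₂ , cos φ₁ · sin φ₂ − sin φ₁ · cos φ₂ · cos Δλ )
  = atan2(-0.72902, -0.09941) = -97.765° → normalised to [0°, 360°): 262.235°.

262°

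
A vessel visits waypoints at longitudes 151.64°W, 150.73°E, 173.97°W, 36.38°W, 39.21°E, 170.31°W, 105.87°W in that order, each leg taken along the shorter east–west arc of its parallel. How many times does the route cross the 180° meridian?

Leg 1: -151.64° → +150.73°, shortest Δλ = -57.63° (west) — crosses 180°.
Leg 2: +150.73° → -173.97°, shortest Δλ = 35.3° (east) — crosses 180°.
Leg 3: -173.97° → -36.38°, shortest Δλ = 137.59° (east) — does not cross 180°.
Leg 4: -36.38° → +39.21°, shortest Δλ = 75.59° (east) — does not cross 180°.
Leg 5: +39.21° → -170.31°, shortest Δλ = 150.48° (east) — crosses 180°.
Leg 6: -170.31° → -105.87°, shortest Δλ = 64.44° (east) — does not cross 180°.
Total crossings: 3.

3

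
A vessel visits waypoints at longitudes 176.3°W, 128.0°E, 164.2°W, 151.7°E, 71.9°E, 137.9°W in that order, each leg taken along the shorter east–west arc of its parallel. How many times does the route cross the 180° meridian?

4

Leg 1: -176.3° → +128.0°, shortest Δλ = -55.7° (west) — crosses 180°.
Leg 2: +128.0° → -164.2°, shortest Δλ = 67.8° (east) — crosses 180°.
Leg 3: -164.2° → +151.7°, shortest Δλ = -44.1° (west) — crosses 180°.
Leg 4: +151.7° → +71.9°, shortest Δλ = -79.8° (west) — does not cross 180°.
Leg 5: +71.9° → -137.9°, shortest Δλ = 150.2° (east) — crosses 180°.
Total crossings: 4.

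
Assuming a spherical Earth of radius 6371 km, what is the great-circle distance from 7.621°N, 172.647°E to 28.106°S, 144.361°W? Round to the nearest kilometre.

Δλ = -144.361 − 172.647 = -317.008°; wrapped into (−180°, 180°]: 42.992°.
Δφ = -28.106 − 7.621 = -35.727°.
a = sin²(Δφ/2) + cos φ₁ · cos φ₂ · sin²(Δλ/2) = 0.211491.
c = 2·atan2(√a, √(1−a)) = 0.95572 rad → d = 6371·c ≈ 6088.91 km.

6089 km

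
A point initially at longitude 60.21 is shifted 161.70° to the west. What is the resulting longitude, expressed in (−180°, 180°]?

-101.49°

Start at +60.21°; shift −161.70° → -101.49°.
-101.49° already lies in (−180°, 180°].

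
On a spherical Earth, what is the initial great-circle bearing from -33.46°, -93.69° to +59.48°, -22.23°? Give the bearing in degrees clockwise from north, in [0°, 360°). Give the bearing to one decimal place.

Δλ = -22.23 − -93.69 = 71.46°.
θ = atan2( sin Δλ · cos φ₂ , cos φ₁ · sin φ₂ − sin φ₁ · cos φ₂ · cos Δλ )
  = atan2(0.48148, 0.80771) = 30.799° → normalised to [0°, 360°): 30.799°.

30.8°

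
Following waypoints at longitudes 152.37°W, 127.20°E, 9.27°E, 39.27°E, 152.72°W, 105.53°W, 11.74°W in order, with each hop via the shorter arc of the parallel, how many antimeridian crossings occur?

Leg 1: -152.37° → +127.20°, shortest Δλ = -80.43° (west) — crosses 180°.
Leg 2: +127.20° → +9.27°, shortest Δλ = -117.93° (west) — does not cross 180°.
Leg 3: +9.27° → +39.27°, shortest Δλ = 30.0° (east) — does not cross 180°.
Leg 4: +39.27° → -152.72°, shortest Δλ = 168.01° (east) — crosses 180°.
Leg 5: -152.72° → -105.53°, shortest Δλ = 47.19° (east) — does not cross 180°.
Leg 6: -105.53° → -11.74°, shortest Δλ = 93.79° (east) — does not cross 180°.
Total crossings: 2.

2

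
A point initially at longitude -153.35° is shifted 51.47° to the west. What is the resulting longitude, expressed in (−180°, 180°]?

+155.18°

Start at -153.35°; shift −51.47° → -204.82°.
-204.82° lies outside (−180°, 180°]; add 360° → +155.18°.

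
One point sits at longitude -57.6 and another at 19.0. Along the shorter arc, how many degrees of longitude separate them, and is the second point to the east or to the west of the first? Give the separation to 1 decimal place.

76.6° east

Raw difference: 19.0 − -57.6 = 76.6°.
Normalise into (−180°, 180°]: 76.6° stays 76.6°.
Positive ⇒ the second point lies to the east; separation 76.6°.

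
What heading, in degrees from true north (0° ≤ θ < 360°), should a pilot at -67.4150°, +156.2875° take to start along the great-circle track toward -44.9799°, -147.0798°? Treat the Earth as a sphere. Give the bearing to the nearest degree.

82°

Δλ = -147.0798 − 156.2875 = -303.3673°; wrapped into (−180°, 180°]: 56.6327°.
θ = atan2( sin Δλ · cos φ₂ , cos φ₁ · sin φ₂ − sin φ₁ · cos φ₂ · cos Δλ )
  = atan2(0.59076, 0.08774) = 81.552° → normalised to [0°, 360°): 81.552°.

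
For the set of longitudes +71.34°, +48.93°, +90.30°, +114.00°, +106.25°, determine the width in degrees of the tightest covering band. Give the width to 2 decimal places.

65.07°

Sort the longitudes: +48.93°, +71.34°, +90.30°, +106.25°, +114.00°.
Eastward gaps between consecutive values (wrapping around): 22.41°, 18.96°, 15.95°, 7.75°, 294.93°.
Largest gap = 294.93° ⇒ minimal covering band is its complement: 360° − 294.93° = 65.07°.
Band runs from +48.93° eastward to +114.00°.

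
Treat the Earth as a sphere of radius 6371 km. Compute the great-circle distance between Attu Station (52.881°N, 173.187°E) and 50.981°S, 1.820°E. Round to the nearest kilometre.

19387 km

Δλ = 1.820 − 173.187 = -171.367°.
Δφ = -50.981 − 52.881 = -103.862°.
a = sin²(Δφ/2) + cos φ₁ · cos φ₂ · sin²(Δλ/2) = 0.997573.
c = 2·atan2(√a, √(1−a)) = 3.04302 rad → d = 6371·c ≈ 19387.08 km.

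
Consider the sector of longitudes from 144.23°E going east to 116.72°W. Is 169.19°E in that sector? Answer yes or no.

Band width going east from +144.23° to -116.72°: ((-116.72 − 144.23) mod 360) = 99.05°.
Offset of +169.19° east of the west edge: ((169.19 − 144.23) mod 360) = 24.96°.
24.96° ≤ 99.05° ⇒ inside.

Yes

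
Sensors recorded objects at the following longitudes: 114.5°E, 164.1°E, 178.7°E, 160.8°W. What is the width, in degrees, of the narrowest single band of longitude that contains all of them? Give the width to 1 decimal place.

84.7°

Sort the longitudes: -160.8°, +114.5°, +164.1°, +178.7°.
Eastward gaps between consecutive values (wrapping around): 275.3°, 49.6°, 14.6°, 20.5°.
Largest gap = 275.3° ⇒ minimal covering band is its complement: 360° − 275.3° = 84.7°.
Band runs from +114.5° eastward to -160.8°, crossing the antimeridian.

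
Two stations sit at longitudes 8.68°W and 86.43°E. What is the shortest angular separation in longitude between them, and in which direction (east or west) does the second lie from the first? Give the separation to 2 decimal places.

Raw difference: 86.43 − -8.68 = 95.11°.
Normalise into (−180°, 180°]: 95.11° stays 95.11°.
Positive ⇒ the second point lies to the east; separation 95.11°.

95.11° east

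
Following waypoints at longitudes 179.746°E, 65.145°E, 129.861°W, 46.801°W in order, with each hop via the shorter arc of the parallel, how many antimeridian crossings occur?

Leg 1: +179.746° → +65.145°, shortest Δλ = -114.601° (west) — does not cross 180°.
Leg 2: +65.145° → -129.861°, shortest Δλ = 164.994° (east) — crosses 180°.
Leg 3: -129.861° → -46.801°, shortest Δλ = 83.06° (east) — does not cross 180°.
Total crossings: 1.

1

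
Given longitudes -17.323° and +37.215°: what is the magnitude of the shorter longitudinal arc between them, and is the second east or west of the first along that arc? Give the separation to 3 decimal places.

Raw difference: 37.215 − -17.323 = 54.538°.
Normalise into (−180°, 180°]: 54.538° stays 54.538°.
Positive ⇒ the second point lies to the east; separation 54.538°.

54.538° east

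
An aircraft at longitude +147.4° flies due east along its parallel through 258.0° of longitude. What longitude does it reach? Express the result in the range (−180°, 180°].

+45.4°

Start at +147.4°; shift +258.0° → +405.4°.
+405.4° lies outside (−180°, 180°]; subtract 360° → +45.4°.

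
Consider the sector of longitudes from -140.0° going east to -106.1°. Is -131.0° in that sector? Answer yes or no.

Band width going east from -140.0° to -106.1°: ((-106.1 − -140.0) mod 360) = 33.9°.
Offset of -131.0° east of the west edge: ((-131.0 − -140.0) mod 360) = 9.0°.
9.0° ≤ 33.9° ⇒ inside.

Yes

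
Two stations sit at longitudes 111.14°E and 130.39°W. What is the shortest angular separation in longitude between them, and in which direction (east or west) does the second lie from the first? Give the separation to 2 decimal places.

Raw difference: -130.39 − 111.14 = -241.53°.
Normalise into (−180°, 180°]: -241.53° + 360° = 118.47°.
Positive ⇒ the second point lies to the east; separation 118.47°.

118.47° east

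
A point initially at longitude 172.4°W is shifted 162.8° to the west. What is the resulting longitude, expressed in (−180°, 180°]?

Start at -172.4°; shift −162.8° → -335.2°.
-335.2° lies outside (−180°, 180°]; add 360° → +24.8°.

24.8°E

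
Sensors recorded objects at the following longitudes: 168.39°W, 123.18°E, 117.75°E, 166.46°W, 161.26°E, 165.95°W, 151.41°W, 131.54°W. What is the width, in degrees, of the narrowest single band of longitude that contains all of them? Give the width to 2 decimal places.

110.71°

Sort the longitudes: -168.39°, -166.46°, -165.95°, -151.41°, -131.54°, +117.75°, +123.18°, +161.26°.
Eastward gaps between consecutive values (wrapping around): 1.93°, 0.51°, 14.54°, 19.87°, 249.29°, 5.43°, 38.08°, 30.35°.
Largest gap = 249.29° ⇒ minimal covering band is its complement: 360° − 249.29° = 110.71°.
Band runs from +117.75° eastward to -131.54°, crossing the antimeridian.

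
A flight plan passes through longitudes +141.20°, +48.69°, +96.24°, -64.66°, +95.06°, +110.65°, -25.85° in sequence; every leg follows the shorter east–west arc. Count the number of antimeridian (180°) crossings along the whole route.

Leg 1: +141.20° → +48.69°, shortest Δλ = -92.51° (west) — does not cross 180°.
Leg 2: +48.69° → +96.24°, shortest Δλ = 47.55° (east) — does not cross 180°.
Leg 3: +96.24° → -64.66°, shortest Δλ = -160.9° (west) — does not cross 180°.
Leg 4: -64.66° → +95.06°, shortest Δλ = 159.72° (east) — does not cross 180°.
Leg 5: +95.06° → +110.65°, shortest Δλ = 15.59° (east) — does not cross 180°.
Leg 6: +110.65° → -25.85°, shortest Δλ = -136.5° (west) — does not cross 180°.
Total crossings: 0.

0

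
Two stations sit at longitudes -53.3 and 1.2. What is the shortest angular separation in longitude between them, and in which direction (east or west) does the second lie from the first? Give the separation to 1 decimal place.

Raw difference: 1.2 − -53.3 = 54.5°.
Normalise into (−180°, 180°]: 54.5° stays 54.5°.
Positive ⇒ the second point lies to the east; separation 54.5°.

54.5° east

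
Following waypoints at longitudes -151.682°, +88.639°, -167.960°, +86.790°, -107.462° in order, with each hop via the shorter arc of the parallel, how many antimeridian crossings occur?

4

Leg 1: -151.682° → +88.639°, shortest Δλ = -119.679° (west) — crosses 180°.
Leg 2: +88.639° → -167.960°, shortest Δλ = 103.401° (east) — crosses 180°.
Leg 3: -167.960° → +86.790°, shortest Δλ = -105.25° (west) — crosses 180°.
Leg 4: +86.790° → -107.462°, shortest Δλ = 165.748° (east) — crosses 180°.
Total crossings: 4.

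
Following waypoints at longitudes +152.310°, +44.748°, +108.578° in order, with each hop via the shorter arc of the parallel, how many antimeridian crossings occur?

Leg 1: +152.310° → +44.748°, shortest Δλ = -107.562° (west) — does not cross 180°.
Leg 2: +44.748° → +108.578°, shortest Δλ = 63.83° (east) — does not cross 180°.
Total crossings: 0.

0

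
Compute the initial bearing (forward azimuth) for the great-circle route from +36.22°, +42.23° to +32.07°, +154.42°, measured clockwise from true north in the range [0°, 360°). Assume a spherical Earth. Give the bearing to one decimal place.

Δλ = 154.42 − 42.23 = 112.19°.
θ = atan2( sin Δλ · cos φ₂ , cos φ₁ · sin φ₂ − sin φ₁ · cos φ₂ · cos Δλ )
  = atan2(0.78464, 0.61746) = 51.799° → normalised to [0°, 360°): 51.799°.

51.8°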